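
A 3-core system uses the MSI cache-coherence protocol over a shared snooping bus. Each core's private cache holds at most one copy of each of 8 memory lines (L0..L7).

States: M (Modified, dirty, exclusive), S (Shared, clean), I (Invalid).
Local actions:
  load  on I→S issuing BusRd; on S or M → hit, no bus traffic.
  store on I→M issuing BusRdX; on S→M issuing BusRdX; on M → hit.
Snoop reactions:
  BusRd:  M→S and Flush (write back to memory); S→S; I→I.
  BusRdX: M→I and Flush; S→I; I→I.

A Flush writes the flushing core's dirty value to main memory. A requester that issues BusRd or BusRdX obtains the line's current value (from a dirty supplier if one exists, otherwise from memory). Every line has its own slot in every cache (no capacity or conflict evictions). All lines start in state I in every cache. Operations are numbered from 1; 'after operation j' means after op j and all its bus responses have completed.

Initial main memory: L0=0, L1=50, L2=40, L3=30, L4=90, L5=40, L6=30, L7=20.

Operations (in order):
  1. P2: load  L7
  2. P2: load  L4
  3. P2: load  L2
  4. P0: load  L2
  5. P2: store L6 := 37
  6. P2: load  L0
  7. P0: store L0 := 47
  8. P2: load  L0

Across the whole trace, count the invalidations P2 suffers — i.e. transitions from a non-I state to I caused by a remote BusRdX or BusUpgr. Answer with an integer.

invalidations = 1

[1] P2: load  L7 | P0:I, P1:I, P2:S(20) | bus: BusRd
[2] P2: load  L4 | P0:I, P1:I, P2:S(90) | bus: BusRd
[3] P2: load  L2 | P0:I, P1:I, P2:S(40) | bus: BusRd
[4] P0: load  L2 | P0:S(40), P1:I, P2:S(40) | bus: BusRd
[5] P2: store L6 := 37 | P0:I, P1:I, P2:M(37) | bus: BusRdX
[6] P2: load  L0 | P0:I, P1:I, P2:S(0) | bus: BusRd
[7] P0: store L0 := 47 | P0:M(47), P1:I, P2:I | bus: BusRdX
[8] P2: load  L0 | P0:S(47), P1:I, P2:S(47) | bus: BusRd,Flush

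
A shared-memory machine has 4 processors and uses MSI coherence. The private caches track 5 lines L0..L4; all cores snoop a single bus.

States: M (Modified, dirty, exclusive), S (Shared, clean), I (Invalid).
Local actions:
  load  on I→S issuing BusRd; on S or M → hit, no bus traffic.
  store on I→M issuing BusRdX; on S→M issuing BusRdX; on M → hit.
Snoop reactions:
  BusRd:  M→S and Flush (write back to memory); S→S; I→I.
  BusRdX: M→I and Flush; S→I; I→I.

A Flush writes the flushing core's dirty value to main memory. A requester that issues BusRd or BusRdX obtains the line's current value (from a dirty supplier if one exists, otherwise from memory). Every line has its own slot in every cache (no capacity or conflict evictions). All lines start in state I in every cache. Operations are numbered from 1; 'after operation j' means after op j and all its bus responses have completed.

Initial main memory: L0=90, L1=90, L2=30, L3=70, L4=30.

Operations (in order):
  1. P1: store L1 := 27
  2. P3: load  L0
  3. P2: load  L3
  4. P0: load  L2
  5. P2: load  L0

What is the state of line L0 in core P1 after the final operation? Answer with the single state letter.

state = I

1. P1: store L1 := 27  bus=[BusRdX]  L1: P0=I P1=M P2=I P3=I  mem[L1]=90
2. P3: load  L0  bus=[BusRd]  L0: P0=I P1=I P2=I P3=S  mem[L0]=90
3. P2: load  L3  bus=[BusRd]  L3: P0=I P1=I P2=S P3=I  mem[L3]=70
4. P0: load  L2  bus=[BusRd]  L2: P0=S P1=I P2=I P3=I  mem[L2]=30
5. P2: load  L0  bus=[BusRd]  L0: P0=I P1=I P2=S P3=S  mem[L0]=90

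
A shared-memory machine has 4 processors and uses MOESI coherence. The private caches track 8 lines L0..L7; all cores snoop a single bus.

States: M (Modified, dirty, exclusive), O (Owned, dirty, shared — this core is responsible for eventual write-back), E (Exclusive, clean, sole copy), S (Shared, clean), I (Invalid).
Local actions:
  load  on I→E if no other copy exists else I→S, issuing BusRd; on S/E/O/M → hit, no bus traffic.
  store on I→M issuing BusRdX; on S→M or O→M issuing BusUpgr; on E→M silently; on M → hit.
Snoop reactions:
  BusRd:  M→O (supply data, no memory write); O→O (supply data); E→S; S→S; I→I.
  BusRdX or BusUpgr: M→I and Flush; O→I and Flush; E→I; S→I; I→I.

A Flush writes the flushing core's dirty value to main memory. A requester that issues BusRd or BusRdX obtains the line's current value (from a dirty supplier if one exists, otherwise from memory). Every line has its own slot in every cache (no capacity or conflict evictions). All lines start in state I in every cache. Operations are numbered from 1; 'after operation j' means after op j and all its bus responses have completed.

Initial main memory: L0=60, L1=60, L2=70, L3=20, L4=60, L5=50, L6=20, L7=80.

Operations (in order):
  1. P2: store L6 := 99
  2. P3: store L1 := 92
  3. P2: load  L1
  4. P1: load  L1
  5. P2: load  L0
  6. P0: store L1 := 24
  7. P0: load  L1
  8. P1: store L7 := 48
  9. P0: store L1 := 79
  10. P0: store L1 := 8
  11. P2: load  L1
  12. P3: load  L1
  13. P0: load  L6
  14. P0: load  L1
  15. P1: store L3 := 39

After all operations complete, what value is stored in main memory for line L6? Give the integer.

1. P2: store L6 := 99  bus=[BusRdX]  L6: P0=I P1=I P2=M P3=I  mem[L6]=20
2. P3: store L1 := 92  bus=[BusRdX]  L1: P0=I P1=I P2=I P3=M  mem[L1]=60
3. P2: load  L1  bus=[BusRd]  L1: P0=I P1=I P2=S P3=O  mem[L1]=60
4. P1: load  L1  bus=[BusRd]  L1: P0=I P1=S P2=S P3=O  mem[L1]=60
5. P2: load  L0  bus=[BusRd]  L0: P0=I P1=I P2=E P3=I  mem[L0]=60
6. P0: store L1 := 24  bus=[BusRdX,Flush]  L1: P0=M P1=I P2=I P3=I  mem[L1]=92
7. P0: load  L1  bus=[-]  L1: P0=M P1=I P2=I P3=I  mem[L1]=92
8. P1: store L7 := 48  bus=[BusRdX]  L7: P0=I P1=M P2=I P3=I  mem[L7]=80
9. P0: store L1 := 79  bus=[-]  L1: P0=M P1=I P2=I P3=I  mem[L1]=92
10. P0: store L1 := 8  bus=[-]  L1: P0=M P1=I P2=I P3=I  mem[L1]=92
11. P2: load  L1  bus=[BusRd]  L1: P0=O P1=I P2=S P3=I  mem[L1]=92
12. P3: load  L1  bus=[BusRd]  L1: P0=O P1=I P2=S P3=S  mem[L1]=92
13. P0: load  L6  bus=[BusRd]  L6: P0=S P1=I P2=O P3=I  mem[L6]=20
14. P0: load  L1  bus=[-]  L1: P0=O P1=I P2=S P3=S  mem[L1]=92
15. P1: store L3 := 39  bus=[BusRdX]  L3: P0=I P1=M P2=I P3=I  mem[L3]=20

memory[L6] = 20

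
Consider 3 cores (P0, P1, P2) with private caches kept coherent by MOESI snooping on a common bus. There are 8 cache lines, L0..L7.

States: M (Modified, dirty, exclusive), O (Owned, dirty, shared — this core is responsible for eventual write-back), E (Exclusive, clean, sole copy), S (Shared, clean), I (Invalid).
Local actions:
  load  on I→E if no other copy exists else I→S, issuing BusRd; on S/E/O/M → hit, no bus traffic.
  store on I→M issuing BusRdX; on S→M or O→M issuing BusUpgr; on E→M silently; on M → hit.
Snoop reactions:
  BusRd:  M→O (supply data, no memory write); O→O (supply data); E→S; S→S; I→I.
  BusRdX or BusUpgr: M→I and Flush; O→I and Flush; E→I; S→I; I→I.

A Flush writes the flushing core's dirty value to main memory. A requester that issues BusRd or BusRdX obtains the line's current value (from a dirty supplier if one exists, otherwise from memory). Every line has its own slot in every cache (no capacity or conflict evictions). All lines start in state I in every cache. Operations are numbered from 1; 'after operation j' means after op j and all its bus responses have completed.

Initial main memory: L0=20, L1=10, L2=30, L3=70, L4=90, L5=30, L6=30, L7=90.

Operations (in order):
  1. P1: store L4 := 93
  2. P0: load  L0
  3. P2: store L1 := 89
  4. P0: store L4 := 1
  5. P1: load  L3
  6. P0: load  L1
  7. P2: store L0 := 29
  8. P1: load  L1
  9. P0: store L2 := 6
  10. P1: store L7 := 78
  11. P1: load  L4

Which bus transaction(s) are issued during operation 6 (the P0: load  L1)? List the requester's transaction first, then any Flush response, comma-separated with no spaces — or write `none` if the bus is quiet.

  op1 P1: store L4 := 93 → I/M/I on L4; bus BusRdX; mem=90
  op2 P0: load  L0 → E/I/I on L0; bus BusRd; mem=20
  op3 P2: store L1 := 89 → I/I/M on L1; bus BusRdX; mem=10
  op4 P0: store L4 := 1 → M/I/I on L4; bus BusRdX Flush; mem=93
  op5 P1: load  L3 → I/E/I on L3; bus BusRd; mem=70
  op6 P0: load  L1 → S/I/O on L1; bus BusRd; mem=10
  op7 P2: store L0 := 29 → I/I/M on L0; bus BusRdX; mem=20
  op8 P1: load  L1 → S/S/O on L1; bus BusRd; mem=10
  op9 P0: store L2 := 6 → M/I/I on L2; bus BusRdX; mem=30
  op10 P1: store L7 := 78 → I/M/I on L7; bus BusRdX; mem=90
  op11 P1: load  L4 → O/S/I on L4; bus BusRd; mem=93

bus = BusRd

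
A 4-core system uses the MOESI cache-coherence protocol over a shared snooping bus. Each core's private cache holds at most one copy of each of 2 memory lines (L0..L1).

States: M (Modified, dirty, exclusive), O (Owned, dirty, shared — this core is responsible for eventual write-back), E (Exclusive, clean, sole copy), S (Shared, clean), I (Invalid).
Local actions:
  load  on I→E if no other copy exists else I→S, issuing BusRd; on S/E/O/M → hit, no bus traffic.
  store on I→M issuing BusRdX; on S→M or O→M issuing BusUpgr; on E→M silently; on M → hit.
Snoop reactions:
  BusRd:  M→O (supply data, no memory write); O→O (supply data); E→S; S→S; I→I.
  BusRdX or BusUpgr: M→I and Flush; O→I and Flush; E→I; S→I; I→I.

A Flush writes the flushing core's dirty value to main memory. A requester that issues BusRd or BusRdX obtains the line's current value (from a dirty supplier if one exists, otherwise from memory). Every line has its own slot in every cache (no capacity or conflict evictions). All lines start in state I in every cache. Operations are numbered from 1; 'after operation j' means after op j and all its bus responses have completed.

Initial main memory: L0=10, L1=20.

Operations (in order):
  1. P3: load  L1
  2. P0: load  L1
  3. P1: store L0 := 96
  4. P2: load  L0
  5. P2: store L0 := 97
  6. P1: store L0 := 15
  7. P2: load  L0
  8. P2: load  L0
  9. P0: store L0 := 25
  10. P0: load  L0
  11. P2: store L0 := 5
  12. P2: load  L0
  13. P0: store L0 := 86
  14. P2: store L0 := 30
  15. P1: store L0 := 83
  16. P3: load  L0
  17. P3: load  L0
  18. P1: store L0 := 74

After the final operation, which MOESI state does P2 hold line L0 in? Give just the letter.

  op1 P3: load  L1 → I/I/I/E on L1; bus BusRd; mem=20
  op2 P0: load  L1 → S/I/I/S on L1; bus BusRd; mem=20
  op3 P1: store L0 := 96 → I/M/I/I on L0; bus BusRdX; mem=10
  op4 P2: load  L0 → I/O/S/I on L0; bus BusRd; mem=10
  op5 P2: store L0 := 97 → I/I/M/I on L0; bus BusUpgr Flush; mem=96
  op6 P1: store L0 := 15 → I/M/I/I on L0; bus BusRdX Flush; mem=97
  op7 P2: load  L0 → I/O/S/I on L0; bus BusRd; mem=97
  op8 P2: load  L0 → I/O/S/I on L0; bus (none); mem=97
  op9 P0: store L0 := 25 → M/I/I/I on L0; bus BusRdX Flush; mem=15
  op10 P0: load  L0 → M/I/I/I on L0; bus (none); mem=15
  op11 P2: store L0 := 5 → I/I/M/I on L0; bus BusRdX Flush; mem=25
  op12 P2: load  L0 → I/I/M/I on L0; bus (none); mem=25
  op13 P0: store L0 := 86 → M/I/I/I on L0; bus BusRdX Flush; mem=5
  op14 P2: store L0 := 30 → I/I/M/I on L0; bus BusRdX Flush; mem=86
  op15 P1: store L0 := 83 → I/M/I/I on L0; bus BusRdX Flush; mem=30
  op16 P3: load  L0 → I/O/I/S on L0; bus BusRd; mem=30
  op17 P3: load  L0 → I/O/I/S on L0; bus (none); mem=30
  op18 P1: store L0 := 74 → I/M/I/I on L0; bus BusUpgr; mem=30

state = I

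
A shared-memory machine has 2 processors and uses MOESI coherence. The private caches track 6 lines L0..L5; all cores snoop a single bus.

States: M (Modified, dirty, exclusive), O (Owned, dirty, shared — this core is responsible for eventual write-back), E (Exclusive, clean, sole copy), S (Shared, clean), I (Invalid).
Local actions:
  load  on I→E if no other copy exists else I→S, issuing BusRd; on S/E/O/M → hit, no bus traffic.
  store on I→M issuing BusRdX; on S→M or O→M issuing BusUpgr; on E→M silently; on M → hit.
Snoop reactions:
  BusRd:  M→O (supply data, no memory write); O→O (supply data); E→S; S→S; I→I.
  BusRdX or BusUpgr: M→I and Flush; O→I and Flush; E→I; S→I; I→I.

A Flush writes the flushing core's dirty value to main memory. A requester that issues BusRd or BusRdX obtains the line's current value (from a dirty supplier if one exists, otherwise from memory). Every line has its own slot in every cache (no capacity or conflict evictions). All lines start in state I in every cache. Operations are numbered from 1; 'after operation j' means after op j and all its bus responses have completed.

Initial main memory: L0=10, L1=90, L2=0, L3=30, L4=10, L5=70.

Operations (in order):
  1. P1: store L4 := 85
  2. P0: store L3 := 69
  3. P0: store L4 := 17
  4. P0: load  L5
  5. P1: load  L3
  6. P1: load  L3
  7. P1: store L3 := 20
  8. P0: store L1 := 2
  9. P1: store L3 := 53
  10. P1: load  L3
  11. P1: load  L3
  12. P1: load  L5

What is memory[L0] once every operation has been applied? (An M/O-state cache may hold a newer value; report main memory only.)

memory[L0] = 10

step 1: P1: store L4 := 85  ⟶  IM  (L4)  txn=BusRdX  M[L4]=10
step 2: P0: store L3 := 69  ⟶  MI  (L3)  txn=BusRdX  M[L3]=30
step 3: P0: store L4 := 17  ⟶  MI  (L4)  txn=BusRdX+Flush  M[L4]=85
step 4: P0: load  L5  ⟶  EI  (L5)  txn=BusRd  M[L5]=70
step 5: P1: load  L3  ⟶  OS  (L3)  txn=BusRd  M[L3]=30
step 6: P1: load  L3  ⟶  OS  (L3)  txn=∅  M[L3]=30
step 7: P1: store L3 := 20  ⟶  IM  (L3)  txn=BusUpgr+Flush  M[L3]=69
step 8: P0: store L1 := 2  ⟶  MI  (L1)  txn=BusRdX  M[L1]=90
step 9: P1: store L3 := 53  ⟶  IM  (L3)  txn=∅  M[L3]=69
step 10: P1: load  L3  ⟶  IM  (L3)  txn=∅  M[L3]=69
step 11: P1: load  L3  ⟶  IM  (L3)  txn=∅  M[L3]=69
step 12: P1: load  L5  ⟶  SS  (L5)  txn=BusRd  M[L5]=70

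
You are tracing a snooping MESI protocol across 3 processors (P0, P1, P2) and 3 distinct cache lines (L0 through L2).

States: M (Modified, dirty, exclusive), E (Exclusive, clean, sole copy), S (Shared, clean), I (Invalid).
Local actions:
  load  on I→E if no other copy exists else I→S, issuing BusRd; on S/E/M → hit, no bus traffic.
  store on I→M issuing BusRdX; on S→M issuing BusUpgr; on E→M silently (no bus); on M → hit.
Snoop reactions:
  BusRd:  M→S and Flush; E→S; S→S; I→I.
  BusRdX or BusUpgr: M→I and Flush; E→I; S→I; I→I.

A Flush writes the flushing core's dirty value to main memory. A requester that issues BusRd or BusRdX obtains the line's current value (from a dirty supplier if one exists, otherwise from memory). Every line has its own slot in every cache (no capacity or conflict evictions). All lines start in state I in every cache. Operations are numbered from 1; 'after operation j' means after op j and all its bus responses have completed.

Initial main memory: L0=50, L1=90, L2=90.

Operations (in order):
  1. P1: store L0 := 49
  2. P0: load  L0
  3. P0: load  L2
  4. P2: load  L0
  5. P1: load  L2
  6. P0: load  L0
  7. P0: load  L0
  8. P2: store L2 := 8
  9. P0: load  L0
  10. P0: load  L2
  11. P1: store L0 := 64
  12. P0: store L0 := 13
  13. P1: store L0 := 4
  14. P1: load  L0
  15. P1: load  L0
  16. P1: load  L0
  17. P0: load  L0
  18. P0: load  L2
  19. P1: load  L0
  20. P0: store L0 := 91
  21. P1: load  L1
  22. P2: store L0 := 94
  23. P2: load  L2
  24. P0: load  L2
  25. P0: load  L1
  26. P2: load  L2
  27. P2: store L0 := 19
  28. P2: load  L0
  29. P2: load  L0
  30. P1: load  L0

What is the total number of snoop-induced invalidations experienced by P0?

invalidations = 4

[1] P1: store L0 := 49 | P0:I, P1:M(49), P2:I | bus: BusRdX
[2] P0: load  L0 | P0:S(49), P1:S(49), P2:I | bus: BusRd,Flush
[3] P0: load  L2 | P0:E(90), P1:I, P2:I | bus: BusRd
[4] P2: load  L0 | P0:S(49), P1:S(49), P2:S(49) | bus: BusRd
[5] P1: load  L2 | P0:S(90), P1:S(90), P2:I | bus: BusRd
[6] P0: load  L0 | P0:S(49), P1:S(49), P2:S(49) | bus: none
[7] P0: load  L0 | P0:S(49), P1:S(49), P2:S(49) | bus: none
[8] P2: store L2 := 8 | P0:I, P1:I, P2:M(8) | bus: BusRdX
[9] P0: load  L0 | P0:S(49), P1:S(49), P2:S(49) | bus: none
[10] P0: load  L2 | P0:S(8), P1:I, P2:S(8) | bus: BusRd,Flush
[11] P1: store L0 := 64 | P0:I, P1:M(64), P2:I | bus: BusUpgr
[12] P0: store L0 := 13 | P0:M(13), P1:I, P2:I | bus: BusRdX,Flush
[13] P1: store L0 := 4 | P0:I, P1:M(4), P2:I | bus: BusRdX,Flush
[14] P1: load  L0 | P0:I, P1:M(4), P2:I | bus: none
[15] P1: load  L0 | P0:I, P1:M(4), P2:I | bus: none
[16] P1: load  L0 | P0:I, P1:M(4), P2:I | bus: none
[17] P0: load  L0 | P0:S(4), P1:S(4), P2:I | bus: BusRd,Flush
[18] P0: load  L2 | P0:S(8), P1:I, P2:S(8) | bus: none
[19] P1: load  L0 | P0:S(4), P1:S(4), P2:I | bus: none
[20] P0: store L0 := 91 | P0:M(91), P1:I, P2:I | bus: BusUpgr
[21] P1: load  L1 | P0:I, P1:E(90), P2:I | bus: BusRd
[22] P2: store L0 := 94 | P0:I, P1:I, P2:M(94) | bus: BusRdX,Flush
[23] P2: load  L2 | P0:S(8), P1:I, P2:S(8) | bus: none
[24] P0: load  L2 | P0:S(8), P1:I, P2:S(8) | bus: none
[25] P0: load  L1 | P0:S(90), P1:S(90), P2:I | bus: BusRd
[26] P2: load  L2 | P0:S(8), P1:I, P2:S(8) | bus: none
[27] P2: store L0 := 19 | P0:I, P1:I, P2:M(19) | bus: none
[28] P2: load  L0 | P0:I, P1:I, P2:M(19) | bus: none
[29] P2: load  L0 | P0:I, P1:I, P2:M(19) | bus: none
[30] P1: load  L0 | P0:I, P1:S(19), P2:S(19) | bus: BusRd,Flush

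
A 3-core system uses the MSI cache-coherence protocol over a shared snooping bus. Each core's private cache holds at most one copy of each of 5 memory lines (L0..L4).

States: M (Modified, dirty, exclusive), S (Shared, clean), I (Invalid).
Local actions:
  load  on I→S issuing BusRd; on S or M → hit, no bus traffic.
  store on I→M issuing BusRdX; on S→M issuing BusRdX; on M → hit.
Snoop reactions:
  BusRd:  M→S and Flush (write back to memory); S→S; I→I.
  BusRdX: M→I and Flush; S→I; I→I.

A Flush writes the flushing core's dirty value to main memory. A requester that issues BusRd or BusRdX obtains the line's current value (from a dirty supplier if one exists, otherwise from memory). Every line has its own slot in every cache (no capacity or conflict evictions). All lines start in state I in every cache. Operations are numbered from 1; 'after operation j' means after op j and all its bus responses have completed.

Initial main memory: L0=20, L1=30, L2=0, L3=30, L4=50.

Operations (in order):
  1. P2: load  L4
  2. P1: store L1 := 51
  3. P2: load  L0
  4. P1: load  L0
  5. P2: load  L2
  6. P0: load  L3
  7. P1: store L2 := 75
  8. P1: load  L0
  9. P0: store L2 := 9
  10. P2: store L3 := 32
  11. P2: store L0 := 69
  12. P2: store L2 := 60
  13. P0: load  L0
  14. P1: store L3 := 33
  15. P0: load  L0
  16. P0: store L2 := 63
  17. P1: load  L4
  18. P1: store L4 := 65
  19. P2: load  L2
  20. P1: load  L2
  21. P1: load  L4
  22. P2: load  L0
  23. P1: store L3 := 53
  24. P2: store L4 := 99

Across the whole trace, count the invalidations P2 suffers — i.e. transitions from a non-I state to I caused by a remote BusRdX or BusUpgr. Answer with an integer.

1. P2: load  L4  bus=[BusRd]  L4: P0=I P1=I P2=S  mem[L4]=50
2. P1: store L1 := 51  bus=[BusRdX]  L1: P0=I P1=M P2=I  mem[L1]=30
3. P2: load  L0  bus=[BusRd]  L0: P0=I P1=I P2=S  mem[L0]=20
4. P1: load  L0  bus=[BusRd]  L0: P0=I P1=S P2=S  mem[L0]=20
5. P2: load  L2  bus=[BusRd]  L2: P0=I P1=I P2=S  mem[L2]=0
6. P0: load  L3  bus=[BusRd]  L3: P0=S P1=I P2=I  mem[L3]=30
7. P1: store L2 := 75  bus=[BusRdX]  L2: P0=I P1=M P2=I  mem[L2]=0
8. P1: load  L0  bus=[-]  L0: P0=I P1=S P2=S  mem[L0]=20
9. P0: store L2 := 9  bus=[BusRdX,Flush]  L2: P0=M P1=I P2=I  mem[L2]=75
10. P2: store L3 := 32  bus=[BusRdX]  L3: P0=I P1=I P2=M  mem[L3]=30
11. P2: store L0 := 69  bus=[BusRdX]  L0: P0=I P1=I P2=M  mem[L0]=20
12. P2: store L2 := 60  bus=[BusRdX,Flush]  L2: P0=I P1=I P2=M  mem[L2]=9
13. P0: load  L0  bus=[BusRd,Flush]  L0: P0=S P1=I P2=S  mem[L0]=69
14. P1: store L3 := 33  bus=[BusRdX,Flush]  L3: P0=I P1=M P2=I  mem[L3]=32
15. P0: load  L0  bus=[-]  L0: P0=S P1=I P2=S  mem[L0]=69
16. P0: store L2 := 63  bus=[BusRdX,Flush]  L2: P0=M P1=I P2=I  mem[L2]=60
17. P1: load  L4  bus=[BusRd]  L4: P0=I P1=S P2=S  mem[L4]=50
18. P1: store L4 := 65  bus=[BusRdX]  L4: P0=I P1=M P2=I  mem[L4]=50
19. P2: load  L2  bus=[BusRd,Flush]  L2: P0=S P1=I P2=S  mem[L2]=63
20. P1: load  L2  bus=[BusRd]  L2: P0=S P1=S P2=S  mem[L2]=63
21. P1: load  L4  bus=[-]  L4: P0=I P1=M P2=I  mem[L4]=50
22. P2: load  L0  bus=[-]  L0: P0=S P1=I P2=S  mem[L0]=69
23. P1: store L3 := 53  bus=[-]  L3: P0=I P1=M P2=I  mem[L3]=32
24. P2: store L4 := 99  bus=[BusRdX,Flush]  L4: P0=I P1=I P2=M  mem[L4]=65

invalidations = 4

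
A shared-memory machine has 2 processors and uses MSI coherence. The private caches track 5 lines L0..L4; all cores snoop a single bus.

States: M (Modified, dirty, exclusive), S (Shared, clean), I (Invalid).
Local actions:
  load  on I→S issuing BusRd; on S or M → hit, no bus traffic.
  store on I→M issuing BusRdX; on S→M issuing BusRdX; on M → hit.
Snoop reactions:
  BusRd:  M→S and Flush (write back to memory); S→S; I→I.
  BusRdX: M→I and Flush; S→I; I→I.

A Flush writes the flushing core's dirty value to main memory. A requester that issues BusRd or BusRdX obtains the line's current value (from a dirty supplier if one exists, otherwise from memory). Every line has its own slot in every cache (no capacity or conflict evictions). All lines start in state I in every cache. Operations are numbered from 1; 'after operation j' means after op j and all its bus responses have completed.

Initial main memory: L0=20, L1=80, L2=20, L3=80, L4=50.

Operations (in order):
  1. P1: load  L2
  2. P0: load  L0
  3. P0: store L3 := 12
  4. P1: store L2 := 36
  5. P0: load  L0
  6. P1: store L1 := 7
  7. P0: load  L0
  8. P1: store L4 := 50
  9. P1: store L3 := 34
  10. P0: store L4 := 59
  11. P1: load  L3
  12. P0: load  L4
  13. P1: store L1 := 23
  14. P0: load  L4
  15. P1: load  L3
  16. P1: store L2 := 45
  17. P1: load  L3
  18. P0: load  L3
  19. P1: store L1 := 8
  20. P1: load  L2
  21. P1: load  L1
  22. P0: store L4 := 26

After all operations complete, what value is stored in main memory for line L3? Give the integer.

  op1 P1: load  L2 → I/S on L2; bus BusRd; mem=20
  op2 P0: load  L0 → S/I on L0; bus BusRd; mem=20
  op3 P0: store L3 := 12 → M/I on L3; bus BusRdX; mem=80
  op4 P1: store L2 := 36 → I/M on L2; bus BusRdX; mem=20
  op5 P0: load  L0 → S/I on L0; bus (none); mem=20
  op6 P1: store L1 := 7 → I/M on L1; bus BusRdX; mem=80
  op7 P0: load  L0 → S/I on L0; bus (none); mem=20
  op8 P1: store L4 := 50 → I/M on L4; bus BusRdX; mem=50
  op9 P1: store L3 := 34 → I/M on L3; bus BusRdX Flush; mem=12
  op10 P0: store L4 := 59 → M/I on L4; bus BusRdX Flush; mem=50
  op11 P1: load  L3 → I/M on L3; bus (none); mem=12
  op12 P0: load  L4 → M/I on L4; bus (none); mem=50
  op13 P1: store L1 := 23 → I/M on L1; bus (none); mem=80
  op14 P0: load  L4 → M/I on L4; bus (none); mem=50
  op15 P1: load  L3 → I/M on L3; bus (none); mem=12
  op16 P1: store L2 := 45 → I/M on L2; bus (none); mem=20
  op17 P1: load  L3 → I/M on L3; bus (none); mem=12
  op18 P0: load  L3 → S/S on L3; bus BusRd Flush; mem=34
  op19 P1: store L1 := 8 → I/M on L1; bus (none); mem=80
  op20 P1: load  L2 → I/M on L2; bus (none); mem=20
  op21 P1: load  L1 → I/M on L1; bus (none); mem=80
  op22 P0: store L4 := 26 → M/I on L4; bus (none); mem=50

memory[L3] = 34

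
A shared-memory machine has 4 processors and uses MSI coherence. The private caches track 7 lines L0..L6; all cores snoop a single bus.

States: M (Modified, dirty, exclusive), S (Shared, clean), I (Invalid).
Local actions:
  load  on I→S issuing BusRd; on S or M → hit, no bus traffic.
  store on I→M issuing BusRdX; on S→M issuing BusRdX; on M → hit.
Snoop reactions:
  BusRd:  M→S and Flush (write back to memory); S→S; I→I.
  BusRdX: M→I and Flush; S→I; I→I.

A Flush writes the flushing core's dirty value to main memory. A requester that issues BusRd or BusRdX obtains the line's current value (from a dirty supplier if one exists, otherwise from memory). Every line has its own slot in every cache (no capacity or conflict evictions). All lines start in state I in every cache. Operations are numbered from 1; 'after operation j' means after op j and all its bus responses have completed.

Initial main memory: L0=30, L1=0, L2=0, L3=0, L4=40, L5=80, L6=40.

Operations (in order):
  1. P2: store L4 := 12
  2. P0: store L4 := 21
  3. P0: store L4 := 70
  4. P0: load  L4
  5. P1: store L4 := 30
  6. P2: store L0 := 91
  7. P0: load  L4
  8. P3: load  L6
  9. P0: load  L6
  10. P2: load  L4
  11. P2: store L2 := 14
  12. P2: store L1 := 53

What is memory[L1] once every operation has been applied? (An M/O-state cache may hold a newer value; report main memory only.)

memory[L1] = 0

1. P2: store L4 := 12  bus=[BusRdX]  L4: P0=I P1=I P2=M P3=I  mem[L4]=40
2. P0: store L4 := 21  bus=[BusRdX,Flush]  L4: P0=M P1=I P2=I P3=I  mem[L4]=12
3. P0: store L4 := 70  bus=[-]  L4: P0=M P1=I P2=I P3=I  mem[L4]=12
4. P0: load  L4  bus=[-]  L4: P0=M P1=I P2=I P3=I  mem[L4]=12
5. P1: store L4 := 30  bus=[BusRdX,Flush]  L4: P0=I P1=M P2=I P3=I  mem[L4]=70
6. P2: store L0 := 91  bus=[BusRdX]  L0: P0=I P1=I P2=M P3=I  mem[L0]=30
7. P0: load  L4  bus=[BusRd,Flush]  L4: P0=S P1=S P2=I P3=I  mem[L4]=30
8. P3: load  L6  bus=[BusRd]  L6: P0=I P1=I P2=I P3=S  mem[L6]=40
9. P0: load  L6  bus=[BusRd]  L6: P0=S P1=I P2=I P3=S  mem[L6]=40
10. P2: load  L4  bus=[BusRd]  L4: P0=S P1=S P2=S P3=I  mem[L4]=30
11. P2: store L2 := 14  bus=[BusRdX]  L2: P0=I P1=I P2=M P3=I  mem[L2]=0
12. P2: store L1 := 53  bus=[BusRdX]  L1: P0=I P1=I P2=M P3=I  mem[L1]=0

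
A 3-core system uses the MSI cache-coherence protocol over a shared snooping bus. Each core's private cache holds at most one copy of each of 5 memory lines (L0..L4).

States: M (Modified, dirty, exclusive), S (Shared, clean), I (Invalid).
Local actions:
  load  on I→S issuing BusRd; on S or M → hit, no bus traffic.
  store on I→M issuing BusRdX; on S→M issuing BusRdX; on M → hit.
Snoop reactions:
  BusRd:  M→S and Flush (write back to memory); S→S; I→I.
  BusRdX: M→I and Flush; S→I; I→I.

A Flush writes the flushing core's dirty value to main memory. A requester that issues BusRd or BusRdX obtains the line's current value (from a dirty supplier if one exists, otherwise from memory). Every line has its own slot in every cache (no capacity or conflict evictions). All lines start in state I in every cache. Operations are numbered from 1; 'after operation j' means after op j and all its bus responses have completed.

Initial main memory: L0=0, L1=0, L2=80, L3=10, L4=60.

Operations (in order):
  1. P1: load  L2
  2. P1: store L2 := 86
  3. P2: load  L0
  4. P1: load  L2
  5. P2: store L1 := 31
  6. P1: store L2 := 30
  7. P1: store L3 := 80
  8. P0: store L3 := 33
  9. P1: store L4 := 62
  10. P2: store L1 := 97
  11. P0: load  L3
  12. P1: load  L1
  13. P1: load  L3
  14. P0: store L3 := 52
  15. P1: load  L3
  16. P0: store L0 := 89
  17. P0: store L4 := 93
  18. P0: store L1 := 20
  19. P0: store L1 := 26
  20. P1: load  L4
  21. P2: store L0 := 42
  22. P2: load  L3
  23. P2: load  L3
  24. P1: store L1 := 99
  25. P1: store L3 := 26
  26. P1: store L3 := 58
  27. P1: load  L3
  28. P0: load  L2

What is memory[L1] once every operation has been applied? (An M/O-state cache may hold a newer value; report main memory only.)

memory[L1] = 26

[1] P1: load  L2 | P0:I, P1:S(80), P2:I | bus: BusRd
[2] P1: store L2 := 86 | P0:I, P1:M(86), P2:I | bus: BusRdX
[3] P2: load  L0 | P0:I, P1:I, P2:S(0) | bus: BusRd
[4] P1: load  L2 | P0:I, P1:M(86), P2:I | bus: none
[5] P2: store L1 := 31 | P0:I, P1:I, P2:M(31) | bus: BusRdX
[6] P1: store L2 := 30 | P0:I, P1:M(30), P2:I | bus: none
[7] P1: store L3 := 80 | P0:I, P1:M(80), P2:I | bus: BusRdX
[8] P0: store L3 := 33 | P0:M(33), P1:I, P2:I | bus: BusRdX,Flush
[9] P1: store L4 := 62 | P0:I, P1:M(62), P2:I | bus: BusRdX
[10] P2: store L1 := 97 | P0:I, P1:I, P2:M(97) | bus: none
[11] P0: load  L3 | P0:M(33), P1:I, P2:I | bus: none
[12] P1: load  L1 | P0:I, P1:S(97), P2:S(97) | bus: BusRd,Flush
[13] P1: load  L3 | P0:S(33), P1:S(33), P2:I | bus: BusRd,Flush
[14] P0: store L3 := 52 | P0:M(52), P1:I, P2:I | bus: BusRdX
[15] P1: load  L3 | P0:S(52), P1:S(52), P2:I | bus: BusRd,Flush
[16] P0: store L0 := 89 | P0:M(89), P1:I, P2:I | bus: BusRdX
[17] P0: store L4 := 93 | P0:M(93), P1:I, P2:I | bus: BusRdX,Flush
[18] P0: store L1 := 20 | P0:M(20), P1:I, P2:I | bus: BusRdX
[19] P0: store L1 := 26 | P0:M(26), P1:I, P2:I | bus: none
[20] P1: load  L4 | P0:S(93), P1:S(93), P2:I | bus: BusRd,Flush
[21] P2: store L0 := 42 | P0:I, P1:I, P2:M(42) | bus: BusRdX,Flush
[22] P2: load  L3 | P0:S(52), P1:S(52), P2:S(52) | bus: BusRd
[23] P2: load  L3 | P0:S(52), P1:S(52), P2:S(52) | bus: none
[24] P1: store L1 := 99 | P0:I, P1:M(99), P2:I | bus: BusRdX,Flush
[25] P1: store L3 := 26 | P0:I, P1:M(26), P2:I | bus: BusRdX
[26] P1: store L3 := 58 | P0:I, P1:M(58), P2:I | bus: none
[27] P1: load  L3 | P0:I, P1:M(58), P2:I | bus: none
[28] P0: load  L2 | P0:S(30), P1:S(30), P2:I | bus: BusRd,Flush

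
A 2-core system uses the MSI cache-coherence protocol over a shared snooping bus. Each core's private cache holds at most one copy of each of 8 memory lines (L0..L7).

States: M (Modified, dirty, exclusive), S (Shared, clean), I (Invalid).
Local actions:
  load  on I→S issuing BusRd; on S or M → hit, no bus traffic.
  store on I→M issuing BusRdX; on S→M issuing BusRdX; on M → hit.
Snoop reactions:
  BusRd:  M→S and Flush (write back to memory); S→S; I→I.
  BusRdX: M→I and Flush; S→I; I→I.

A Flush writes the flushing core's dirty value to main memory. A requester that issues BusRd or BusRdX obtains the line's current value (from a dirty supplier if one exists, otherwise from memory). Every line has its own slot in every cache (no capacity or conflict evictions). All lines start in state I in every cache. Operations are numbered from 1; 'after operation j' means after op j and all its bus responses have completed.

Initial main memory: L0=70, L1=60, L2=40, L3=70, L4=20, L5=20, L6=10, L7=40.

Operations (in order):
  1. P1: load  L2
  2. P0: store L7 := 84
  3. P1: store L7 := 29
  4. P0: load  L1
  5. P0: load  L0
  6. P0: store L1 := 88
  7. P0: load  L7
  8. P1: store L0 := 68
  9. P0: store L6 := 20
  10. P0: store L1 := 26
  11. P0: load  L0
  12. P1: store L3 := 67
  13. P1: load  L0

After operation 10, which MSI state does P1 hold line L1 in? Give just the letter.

  op1 P1: load  L2 → I/S on L2; bus BusRd; mem=40
  op2 P0: store L7 := 84 → M/I on L7; bus BusRdX; mem=40
  op3 P1: store L7 := 29 → I/M on L7; bus BusRdX Flush; mem=84
  op4 P0: load  L1 → S/I on L1; bus BusRd; mem=60
  op5 P0: load  L0 → S/I on L0; bus BusRd; mem=70
  op6 P0: store L1 := 88 → M/I on L1; bus BusRdX; mem=60
  op7 P0: load  L7 → S/S on L7; bus BusRd Flush; mem=29
  op8 P1: store L0 := 68 → I/M on L0; bus BusRdX; mem=70
  op9 P0: store L6 := 20 → M/I on L6; bus BusRdX; mem=10
  op10 P0: store L1 := 26 → M/I on L1; bus (none); mem=60
  op11 P0: load  L0 → S/S on L0; bus BusRd Flush; mem=68
  op12 P1: store L3 := 67 → I/M on L3; bus BusRdX; mem=70
  op13 P1: load  L0 → S/S on L0; bus (none); mem=68

state = I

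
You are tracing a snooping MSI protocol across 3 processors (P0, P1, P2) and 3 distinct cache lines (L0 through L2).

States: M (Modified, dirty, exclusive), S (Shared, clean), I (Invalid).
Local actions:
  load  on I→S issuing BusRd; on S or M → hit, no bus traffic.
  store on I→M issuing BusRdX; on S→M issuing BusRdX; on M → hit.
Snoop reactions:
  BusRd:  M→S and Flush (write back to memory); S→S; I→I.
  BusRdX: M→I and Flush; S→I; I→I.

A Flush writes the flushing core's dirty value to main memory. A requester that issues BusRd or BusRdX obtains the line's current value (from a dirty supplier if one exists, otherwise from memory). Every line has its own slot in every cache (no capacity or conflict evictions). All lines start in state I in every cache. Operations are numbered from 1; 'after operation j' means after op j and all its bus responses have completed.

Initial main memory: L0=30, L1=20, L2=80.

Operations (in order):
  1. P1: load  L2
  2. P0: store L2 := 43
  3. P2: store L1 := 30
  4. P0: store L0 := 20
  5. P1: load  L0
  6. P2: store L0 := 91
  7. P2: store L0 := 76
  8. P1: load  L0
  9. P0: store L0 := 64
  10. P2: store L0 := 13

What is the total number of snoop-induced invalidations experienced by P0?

  op1 P1: load  L2 → I/S/I on L2; bus BusRd; mem=80
  op2 P0: store L2 := 43 → M/I/I on L2; bus BusRdX; mem=80
  op3 P2: store L1 := 30 → I/I/M on L1; bus BusRdX; mem=20
  op4 P0: store L0 := 20 → M/I/I on L0; bus BusRdX; mem=30
  op5 P1: load  L0 → S/S/I on L0; bus BusRd Flush; mem=20
  op6 P2: store L0 := 91 → I/I/M on L0; bus BusRdX; mem=20
  op7 P2: store L0 := 76 → I/I/M on L0; bus (none); mem=20
  op8 P1: load  L0 → I/S/S on L0; bus BusRd Flush; mem=76
  op9 P0: store L0 := 64 → M/I/I on L0; bus BusRdX; mem=76
  op10 P2: store L0 := 13 → I/I/M on L0; bus BusRdX Flush; mem=64

invalidations = 2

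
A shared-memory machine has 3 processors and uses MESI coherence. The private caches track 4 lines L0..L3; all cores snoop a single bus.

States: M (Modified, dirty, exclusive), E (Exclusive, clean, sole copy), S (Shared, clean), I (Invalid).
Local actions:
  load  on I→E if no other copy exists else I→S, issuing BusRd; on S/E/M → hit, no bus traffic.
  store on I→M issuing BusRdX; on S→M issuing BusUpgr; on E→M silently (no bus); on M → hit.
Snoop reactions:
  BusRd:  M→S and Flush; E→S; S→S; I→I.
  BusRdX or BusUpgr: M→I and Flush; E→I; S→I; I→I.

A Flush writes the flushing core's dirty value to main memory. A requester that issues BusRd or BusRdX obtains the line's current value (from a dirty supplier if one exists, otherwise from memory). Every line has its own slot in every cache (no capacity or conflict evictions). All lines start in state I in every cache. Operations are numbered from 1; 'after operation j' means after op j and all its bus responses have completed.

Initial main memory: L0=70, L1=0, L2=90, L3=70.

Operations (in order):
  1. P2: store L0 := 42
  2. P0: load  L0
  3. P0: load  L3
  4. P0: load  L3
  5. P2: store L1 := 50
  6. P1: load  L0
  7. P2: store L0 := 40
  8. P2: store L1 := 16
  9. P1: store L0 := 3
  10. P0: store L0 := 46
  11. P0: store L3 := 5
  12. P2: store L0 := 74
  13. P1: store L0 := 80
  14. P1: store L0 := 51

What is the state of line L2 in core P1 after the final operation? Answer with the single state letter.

step 1: P2: store L0 := 42  ⟶  IIM  (L0)  txn=BusRdX  M[L0]=70
step 2: P0: load  L0  ⟶  SIS  (L0)  txn=BusRd+Flush  M[L0]=42
step 3: P0: load  L3  ⟶  EII  (L3)  txn=BusRd  M[L3]=70
step 4: P0: load  L3  ⟶  EII  (L3)  txn=∅  M[L3]=70
step 5: P2: store L1 := 50  ⟶  IIM  (L1)  txn=BusRdX  M[L1]=0
step 6: P1: load  L0  ⟶  SSS  (L0)  txn=BusRd  M[L0]=42
step 7: P2: store L0 := 40  ⟶  IIM  (L0)  txn=BusUpgr  M[L0]=42
step 8: P2: store L1 := 16  ⟶  IIM  (L1)  txn=∅  M[L1]=0
step 9: P1: store L0 := 3  ⟶  IMI  (L0)  txn=BusRdX+Flush  M[L0]=40
step 10: P0: store L0 := 46  ⟶  MII  (L0)  txn=BusRdX+Flush  M[L0]=3
step 11: P0: store L3 := 5  ⟶  MII  (L3)  txn=∅  M[L3]=70
step 12: P2: store L0 := 74  ⟶  IIM  (L0)  txn=BusRdX+Flush  M[L0]=46
step 13: P1: store L0 := 80  ⟶  IMI  (L0)  txn=BusRdX+Flush  M[L0]=74
step 14: P1: store L0 := 51  ⟶  IMI  (L0)  txn=∅  M[L0]=74

state = I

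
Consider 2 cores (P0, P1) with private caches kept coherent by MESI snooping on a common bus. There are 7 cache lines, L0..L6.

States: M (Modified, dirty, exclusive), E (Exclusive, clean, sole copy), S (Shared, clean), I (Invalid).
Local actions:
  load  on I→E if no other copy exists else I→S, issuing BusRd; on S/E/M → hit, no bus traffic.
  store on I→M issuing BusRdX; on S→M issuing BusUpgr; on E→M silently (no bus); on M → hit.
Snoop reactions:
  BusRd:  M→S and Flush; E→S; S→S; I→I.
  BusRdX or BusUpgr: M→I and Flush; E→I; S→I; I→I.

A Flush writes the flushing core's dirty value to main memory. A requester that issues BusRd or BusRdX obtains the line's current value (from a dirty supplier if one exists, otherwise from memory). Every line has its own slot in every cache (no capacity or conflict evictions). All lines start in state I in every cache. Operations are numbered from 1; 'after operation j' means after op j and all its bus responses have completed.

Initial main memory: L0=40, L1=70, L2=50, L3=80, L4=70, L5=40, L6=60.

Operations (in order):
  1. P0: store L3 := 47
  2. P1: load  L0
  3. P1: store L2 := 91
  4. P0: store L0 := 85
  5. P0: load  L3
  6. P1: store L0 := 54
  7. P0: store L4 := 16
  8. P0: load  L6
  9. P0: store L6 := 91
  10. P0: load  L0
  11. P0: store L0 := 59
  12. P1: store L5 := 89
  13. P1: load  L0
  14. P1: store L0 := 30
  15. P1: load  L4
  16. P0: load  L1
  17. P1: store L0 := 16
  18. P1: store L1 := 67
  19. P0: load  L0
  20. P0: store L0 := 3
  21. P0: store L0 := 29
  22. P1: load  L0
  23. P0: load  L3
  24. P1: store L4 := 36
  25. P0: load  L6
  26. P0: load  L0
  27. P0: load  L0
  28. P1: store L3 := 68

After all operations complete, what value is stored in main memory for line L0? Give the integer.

memory[L0] = 29

[1] P0: store L3 := 47 | P0:M(47), P1:I | bus: BusRdX
[2] P1: load  L0 | P0:I, P1:E(40) | bus: BusRd
[3] P1: store L2 := 91 | P0:I, P1:M(91) | bus: BusRdX
[4] P0: store L0 := 85 | P0:M(85), P1:I | bus: BusRdX
[5] P0: load  L3 | P0:M(47), P1:I | bus: none
[6] P1: store L0 := 54 | P0:I, P1:M(54) | bus: BusRdX,Flush
[7] P0: store L4 := 16 | P0:M(16), P1:I | bus: BusRdX
[8] P0: load  L6 | P0:E(60), P1:I | bus: BusRd
[9] P0: store L6 := 91 | P0:M(91), P1:I | bus: none
[10] P0: load  L0 | P0:S(54), P1:S(54) | bus: BusRd,Flush
[11] P0: store L0 := 59 | P0:M(59), P1:I | bus: BusUpgr
[12] P1: store L5 := 89 | P0:I, P1:M(89) | bus: BusRdX
[13] P1: load  L0 | P0:S(59), P1:S(59) | bus: BusRd,Flush
[14] P1: store L0 := 30 | P0:I, P1:M(30) | bus: BusUpgr
[15] P1: load  L4 | P0:S(16), P1:S(16) | bus: BusRd,Flush
[16] P0: load  L1 | P0:E(70), P1:I | bus: BusRd
[17] P1: store L0 := 16 | P0:I, P1:M(16) | bus: none
[18] P1: store L1 := 67 | P0:I, P1:M(67) | bus: BusRdX
[19] P0: load  L0 | P0:S(16), P1:S(16) | bus: BusRd,Flush
[20] P0: store L0 := 3 | P0:M(3), P1:I | bus: BusUpgr
[21] P0: store L0 := 29 | P0:M(29), P1:I | bus: none
[22] P1: load  L0 | P0:S(29), P1:S(29) | bus: BusRd,Flush
[23] P0: load  L3 | P0:M(47), P1:I | bus: none
[24] P1: store L4 := 36 | P0:I, P1:M(36) | bus: BusUpgr
[25] P0: load  L6 | P0:M(91), P1:I | bus: none
[26] P0: load  L0 | P0:S(29), P1:S(29) | bus: none
[27] P0: load  L0 | P0:S(29), P1:S(29) | bus: none
[28] P1: store L3 := 68 | P0:I, P1:M(68) | bus: BusRdX,Flush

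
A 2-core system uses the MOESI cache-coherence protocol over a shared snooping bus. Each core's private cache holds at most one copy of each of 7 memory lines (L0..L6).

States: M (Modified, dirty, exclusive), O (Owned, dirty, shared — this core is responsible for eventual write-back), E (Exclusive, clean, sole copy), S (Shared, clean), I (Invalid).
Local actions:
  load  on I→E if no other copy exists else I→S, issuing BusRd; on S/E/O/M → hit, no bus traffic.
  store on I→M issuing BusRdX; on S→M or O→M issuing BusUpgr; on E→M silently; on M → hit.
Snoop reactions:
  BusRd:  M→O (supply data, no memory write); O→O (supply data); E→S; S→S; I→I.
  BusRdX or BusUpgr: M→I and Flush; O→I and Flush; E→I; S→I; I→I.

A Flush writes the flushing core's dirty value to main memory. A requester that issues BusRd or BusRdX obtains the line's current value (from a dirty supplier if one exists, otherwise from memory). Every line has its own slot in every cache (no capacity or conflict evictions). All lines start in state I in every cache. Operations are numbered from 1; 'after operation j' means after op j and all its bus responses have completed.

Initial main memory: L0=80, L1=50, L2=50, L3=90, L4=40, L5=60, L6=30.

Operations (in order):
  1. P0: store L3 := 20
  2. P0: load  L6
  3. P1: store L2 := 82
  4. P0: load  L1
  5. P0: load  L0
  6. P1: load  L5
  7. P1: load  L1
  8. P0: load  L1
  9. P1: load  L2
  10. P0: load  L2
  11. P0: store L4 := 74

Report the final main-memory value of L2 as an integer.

memory[L2] = 50

1. P0: store L3 := 20  bus=[BusRdX]  L3: P0=M P1=I  mem[L3]=90
2. P0: load  L6  bus=[BusRd]  L6: P0=E P1=I  mem[L6]=30
3. P1: store L2 := 82  bus=[BusRdX]  L2: P0=I P1=M  mem[L2]=50
4. P0: load  L1  bus=[BusRd]  L1: P0=E P1=I  mem[L1]=50
5. P0: load  L0  bus=[BusRd]  L0: P0=E P1=I  mem[L0]=80
6. P1: load  L5  bus=[BusRd]  L5: P0=I P1=E  mem[L5]=60
7. P1: load  L1  bus=[BusRd]  L1: P0=S P1=S  mem[L1]=50
8. P0: load  L1  bus=[-]  L1: P0=S P1=S  mem[L1]=50
9. P1: load  L2  bus=[-]  L2: P0=I P1=M  mem[L2]=50
10. P0: load  L2  bus=[BusRd]  L2: P0=S P1=O  mem[L2]=50
11. P0: store L4 := 74  bus=[BusRdX]  L4: P0=M P1=I  mem[L4]=40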